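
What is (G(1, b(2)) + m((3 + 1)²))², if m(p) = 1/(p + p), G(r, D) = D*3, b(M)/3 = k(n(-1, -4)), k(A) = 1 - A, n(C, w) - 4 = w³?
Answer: 308669761/1024 ≈ 3.0144e+5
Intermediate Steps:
n(C, w) = 4 + w³
b(M) = 183 (b(M) = 3*(1 - (4 + (-4)³)) = 3*(1 - (4 - 64)) = 3*(1 - 1*(-60)) = 3*(1 + 60) = 3*61 = 183)
G(r, D) = 3*D
m(p) = 1/(2*p)
(G(1, b(2)) + m((3 + 1)²))² = (3*183 + 1/(2*((3 + 1)²)))² = (549 + 1/(2*(4²)))² = (549 + (½)/16)² = (549 + (½)*(1/16))² = (549 + 1/32)² = (17569/32)² = 308669761/1024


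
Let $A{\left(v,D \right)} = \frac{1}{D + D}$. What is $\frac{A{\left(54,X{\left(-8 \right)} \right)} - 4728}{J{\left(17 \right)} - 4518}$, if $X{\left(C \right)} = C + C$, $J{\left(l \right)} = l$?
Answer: $\frac{151297}{144032} \approx 1.0504$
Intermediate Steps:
$X{\left(C \right)} = 2 C$
$A{\left(v,D \right)} = \frac{1}{2 D}$
$\frac{A{\left(54,X{\left(-8 \right)} \right)} - 4728}{J{\left(17 \right)} - 4518} = \frac{\frac{1}{2 \cdot 2 \left(-8\right)} - 4728}{17 - 4518} = \frac{\frac{1}{2 \left(-16\right)} - 4728}{-4501} = \left(\frac{1}{2} \left(- \frac{1}{16}\right) - 4728\right) \left(- \frac{1}{4501}\right) = \left(- \frac{1}{32} - 4728\right) \left(- \frac{1}{4501}\right) = \left(- \frac{151297}{32}\right) \left(- \frac{1}{4501}\right) = \frac{151297}{144032}$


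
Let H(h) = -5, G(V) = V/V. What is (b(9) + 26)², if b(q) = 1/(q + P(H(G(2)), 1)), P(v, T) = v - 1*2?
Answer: 2809/4 ≈ 702.25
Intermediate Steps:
G(V) = 1
P(v, T) = -2 + v (P(v, T) = v - 2 = -2 + v)
b(q) = 1/(-7 + q) (b(q) = 1/(q + (-2 - 5)) = 1/(q - 7) = 1/(-7 + q))
(b(9) + 26)² = (1/(-7 + 9) + 26)² = (1/2 + 26)² = (½ + 26)² = (53/2)² = 2809/4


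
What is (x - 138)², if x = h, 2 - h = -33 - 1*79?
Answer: 576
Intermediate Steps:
h = 114 (h = 2 - (-33 - 1*79) = 2 - (-33 - 79) = 2 - 1*(-112) = 2 + 112 = 114)
x = 114
(x - 138)² = (114 - 138)² = (-24)² = 576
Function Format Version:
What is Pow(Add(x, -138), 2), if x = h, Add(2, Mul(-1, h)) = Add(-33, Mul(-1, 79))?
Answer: 576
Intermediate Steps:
h = 114 (h = Add(2, Mul(-1, Add(-33, Mul(-1, 79)))) = Add(2, Mul(-1, Add(-33, -79))) = Add(2, Mul(-1, -112)) = Add(2, 112) = 114)
x = 114
Pow(Add(x, -138), 2) = Pow(Add(114, -138), 2) = Pow(-24, 2) = 576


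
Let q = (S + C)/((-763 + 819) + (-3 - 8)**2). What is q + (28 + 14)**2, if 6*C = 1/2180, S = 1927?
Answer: 4109147401/2315160 ≈ 1774.9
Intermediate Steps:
C = 1/13080 (C = (1/6)/2180 = (1/6)*(1/2180) = 1/13080 ≈ 7.6453e-5)
q = 25205161/2315160 (q = (1927 + 1/13080)/((-763 + 819) + (-3 - 8)**2) = 25205161/(13080*(56 + (-11)**2)) = 25205161/(13080*(56 + 121)) = (25205161/13080)/177 = (25205161/13080)*(1/177) = 25205161/2315160 ≈ 10.887)
q + (28 + 14)**2 = 25205161/2315160 + (28 + 14)**2 = 25205161/2315160 + 42**2 = 25205161/2315160 + 1764 = 4109147401/2315160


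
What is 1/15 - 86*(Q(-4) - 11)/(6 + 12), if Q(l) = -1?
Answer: 287/5 ≈ 57.400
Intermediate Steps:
1/15 - 86*(Q(-4) - 11)/(6 + 12) = 1/15 - 86*(-1 - 11)/(6 + 12) = 1/15 - (-1032)/18 = 1/15 - 86*(-⅔) = 1/15 + 172/3 = 287/5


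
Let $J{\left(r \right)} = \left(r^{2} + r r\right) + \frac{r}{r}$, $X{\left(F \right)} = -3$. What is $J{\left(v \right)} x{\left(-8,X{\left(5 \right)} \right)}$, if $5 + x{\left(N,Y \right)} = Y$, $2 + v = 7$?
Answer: $-408$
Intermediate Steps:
$v = 5$ ($v = -2 + 7 = 5$)
$x{\left(N,Y \right)} = -5 + Y$
$J{\left(r \right)} = 1 + 2 r^{2}$ ($J{\left(r \right)} = \left(r^{2} + r^{2}\right) + 1 = 2 r^{2} + 1 = 1 + 2 r^{2}$)
$J{\left(v \right)} x{\left(-8,X{\left(5 \right)} \right)} = \left(1 + 2 \cdot 5^{2}\right) \left(-5 - 3\right) = \left(1 + 2 \cdot 25\right) \left(-8\right) = \left(1 + 50\right) \left(-8\right) = 51 \left(-8\right) = -408$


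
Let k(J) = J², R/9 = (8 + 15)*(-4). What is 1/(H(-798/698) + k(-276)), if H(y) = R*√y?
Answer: 349/26589015 + I*√139251/2446189380 ≈ 1.3126e-5 + 1.5255e-7*I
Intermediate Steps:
R = -828 (R = 9*((8 + 15)*(-4)) = 9*(23*(-4)) = 9*(-92) = -828)
H(y) = -828*√y
1/(H(-798/698) + k(-276)) = 1/(-828*I*√139251/349 + (-276)²) = 1/(-828*I*√139251/349 + 76176) = 1/(76176 - 828*I*√139251/349)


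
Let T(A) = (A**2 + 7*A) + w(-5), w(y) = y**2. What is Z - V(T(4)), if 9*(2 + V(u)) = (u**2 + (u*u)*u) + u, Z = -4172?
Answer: -123623/3 ≈ -41208.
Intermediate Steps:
T(A) = 25 + A**2 + 7*A (T(A) = (A**2 + 7*A) + (-5)**2 = (A**2 + 7*A) + 25 = 25 + A**2 + 7*A)
V(u) = -2 + u/9 + u**2/9 + u**3/9 (V(u) = -2 + ((u**2 + (u*u)*u) + u)/9 = -2 + ((u**2 + u**2*u) + u)/9 = -2 + ((u**2 + u**3) + u)/9 = -2 + (u + u**2 + u**3)/9 = -2 + (u/9 + u**2/9 + u**3/9) = -2 + u/9 + u**2/9 + u**3/9)
Z - V(T(4)) = -4172 - (-2 + (25 + 4**2 + 7*4)/9 + (25 + 4**2 + 7*4)**2/9 + (25 + 4**2 + 7*4)**3/9) = -4172 - (-2 + (25 + 16 + 28)/9 + (25 + 16 + 28)**2/9 + (25 + 16 + 28)**3/9) = -4172 - (-2 + (1/9)*69 + (1/9)*69**2 + (1/9)*69**3) = -4172 - (-2 + 23/3 + (1/9)*4761 + (1/9)*328509) = -4172 - (-2 + 23/3 + 529 + 36501) = -4172 - 1*111107/3 = -4172 - 111107/3 = -123623/3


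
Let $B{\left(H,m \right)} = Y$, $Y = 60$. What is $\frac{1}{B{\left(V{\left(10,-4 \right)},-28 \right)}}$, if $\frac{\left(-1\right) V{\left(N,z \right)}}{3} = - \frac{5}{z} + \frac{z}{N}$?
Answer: $\frac{1}{60} \approx 0.016667$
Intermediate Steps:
$V{\left(N,z \right)} = \frac{15}{z} - \frac{3 z}{N}$ ($V{\left(N,z \right)} = - 3 \left(- \frac{5}{z} + \frac{z}{N}\right) = \frac{15}{z} - \frac{3 z}{N}$)
$B{\left(H,m \right)} = 60$
$\frac{1}{B{\left(V{\left(10,-4 \right)},-28 \right)}} = \frac{1}{60}$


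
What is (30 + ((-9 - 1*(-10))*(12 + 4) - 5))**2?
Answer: 1681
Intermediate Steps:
(30 + ((-9 - 1*(-10))*(12 + 4) - 5))**2 = (30 + ((-9 + 10)*16 - 5))**2 = (30 + (1*16 - 5))**2 = (30 + (16 - 5))**2 = (30 + 11)**2 = 41**2 = 1681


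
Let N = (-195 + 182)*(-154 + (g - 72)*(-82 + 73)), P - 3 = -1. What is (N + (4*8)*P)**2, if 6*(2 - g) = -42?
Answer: 28143025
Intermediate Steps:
P = 2 (P = 3 - 1 = 2)
g = 9 (g = 2 - 1/6*(-42) = 2 + 7 = 9)
N = -5369 (N = (-195 + 182)*(-154 + (9 - 72)*(-82 + 73)) = -13*(-154 - 63*(-9)) = -13*(-154 + 567) = -13*413 = -5369)
(N + (4*8)*P)**2 = (-5369 + (4*8)*2)**2 = (-5369 + 32*2)**2 = (-5369 + 64)**2 = (-5305)**2 = 28143025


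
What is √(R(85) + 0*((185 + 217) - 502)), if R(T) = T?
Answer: √85 ≈ 9.2195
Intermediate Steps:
√(R(85) + 0*((185 + 217) - 502)) = √(85 + 0*((185 + 217) - 502)) = √(85 + 0*(402 - 502)) = √(85 + 0*(-100)) = √(85 + 0) = √85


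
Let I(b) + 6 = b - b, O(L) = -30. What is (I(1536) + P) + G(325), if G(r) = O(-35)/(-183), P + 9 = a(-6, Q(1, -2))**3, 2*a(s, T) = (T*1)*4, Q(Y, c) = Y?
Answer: -417/61 ≈ -6.8361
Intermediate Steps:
I(b) = -6 (I(b) = -6 + (b - b) = -6 + 0 = -6)
a(s, T) = 2*T (a(s, T) = ((T*1)*4)/2 = (T*4)/2 = (4*T)/2 = 2*T)
P = -1 (P = -9 + (2*1)**3 = -9 + 2**3 = -9 + 8 = -1)
G(r) = 10/61 (G(r) = -30/(-183) = -30*(-1/183) = 10/61)
(I(1536) + P) + G(325) = (-6 - 1) + 10/61 = -7 + 10/61 = -417/61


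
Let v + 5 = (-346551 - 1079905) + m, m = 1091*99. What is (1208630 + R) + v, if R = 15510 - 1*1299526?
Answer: -1393838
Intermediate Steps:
R = -1284016 (R = 15510 - 1299526 = -1284016)
m = 108009
v = -1318452 (v = -5 + ((-346551 - 1079905) + 108009) = -5 + (-1426456 + 108009) = -5 - 1318447 = -1318452)
(1208630 + R) + v = (1208630 - 1284016) - 1318452 = -75386 - 1318452 = -1393838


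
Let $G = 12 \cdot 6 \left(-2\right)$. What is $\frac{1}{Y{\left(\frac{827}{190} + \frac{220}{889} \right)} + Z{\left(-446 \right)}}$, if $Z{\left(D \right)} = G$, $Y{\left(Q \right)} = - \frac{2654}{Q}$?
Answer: $- \frac{777003}{560175572} \approx -0.0013871$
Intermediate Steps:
$G = -144$ ($G = 72 \left(-2\right) = -144$)
$Z{\left(D \right)} = -144$
$\frac{1}{Y{\left(\frac{827}{190} + \frac{220}{889} \right)} + Z{\left(-446 \right)}} = \frac{1}{- \frac{2654}{\frac{827}{190} + \frac{220}{889}} - 144} = \frac{1}{- \frac{2654}{\frac{777003}{168910}} - 144} = \frac{1}{\left(-2654\right) \frac{168910}{777003} - 144} = \frac{1}{- \frac{448287140}{777003} - 144} = \frac{1}{- \frac{560175572}{777003}} = - \frac{777003}{560175572}$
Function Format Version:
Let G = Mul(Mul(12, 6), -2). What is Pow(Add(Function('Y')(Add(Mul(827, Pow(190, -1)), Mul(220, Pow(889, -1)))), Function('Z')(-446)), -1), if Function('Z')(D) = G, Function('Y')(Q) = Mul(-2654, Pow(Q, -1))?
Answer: Rational(-777003, 560175572) ≈ -0.0013871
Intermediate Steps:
G = -144 (G = Mul(72, -2) = -144)
Function('Z')(D) = -144
Pow(Add(Function('Y')(Add(Mul(827, Pow(190, -1)), Mul(220, Pow(889, -1)))), Function('Z')(-446)), -1) = Pow(Add(Mul(-2654, Pow(Add(Mul(827, Pow(190, -1)), Mul(220, Pow(889, -1))), -1)), -144), -1) = Pow(Add(Mul(-2654, Pow(Add(Mul(827, Rational(1, 190)), Mul(220, Rational(1, 889))), -1)), -144), -1) = Pow(Add(Mul(-2654, Pow(Add(Rational(827, 190), Rational(220, 889)), -1)), -144), -1) = Pow(Add(Mul(-2654, Pow(Rational(777003, 168910), -1)), -144), -1) = Pow(Add(Mul(-2654, Rational(168910, 777003)), -144), -1) = Pow(Add(Rational(-448287140, 777003), -144), -1) = Pow(Rational(-560175572, 777003), -1) = Rational(-777003, 560175572)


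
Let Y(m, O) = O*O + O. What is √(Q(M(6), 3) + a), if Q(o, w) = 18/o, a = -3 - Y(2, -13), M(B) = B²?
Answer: I*√634/2 ≈ 12.59*I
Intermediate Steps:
Y(m, O) = O + O² (Y(m, O) = O² + O = O + O²)
a = -159 (a = -3 - (-13)*(1 - 13) = -3 - (-13)*(-12) = -3 - 1*156 = -3 - 156 = -159)
√(Q(M(6), 3) + a) = √(18/(6²) - 159) = √(18/36 - 159) = √(18*(1/36) - 159) = √(½ - 159) = √(-317/2) = I*√634/2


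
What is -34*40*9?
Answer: -12240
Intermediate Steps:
-34*40*9 = -1360*9 = -12240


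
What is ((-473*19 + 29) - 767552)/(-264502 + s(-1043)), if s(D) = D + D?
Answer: 55465/19042 ≈ 2.9128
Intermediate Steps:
s(D) = 2*D
((-473*19 + 29) - 767552)/(-264502 + s(-1043)) = ((-473*19 + 29) - 767552)/(-264502 + 2*(-1043)) = ((-8987 + 29) - 767552)/(-264502 - 2086) = (-8958 - 767552)/(-266588) = -776510*(-1/266588) = 55465/19042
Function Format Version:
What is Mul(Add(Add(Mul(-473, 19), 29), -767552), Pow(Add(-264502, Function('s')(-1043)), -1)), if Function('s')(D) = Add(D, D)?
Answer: Rational(55465, 19042) ≈ 2.9128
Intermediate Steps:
Function('s')(D) = Mul(2, D)
Mul(Add(Add(Mul(-473, 19), 29), -767552), Pow(Add(-264502, Function('s')(-1043)), -1)) = Mul(Add(Add(Mul(-473, 19), 29), -767552), Pow(Add(-264502, Mul(2, -1043)), -1)) = Mul(Add(Add(-8987, 29), -767552), Pow(Add(-264502, -2086), -1)) = Mul(Add(-8958, -767552), Pow(-266588, -1)) = Mul(-776510, Rational(-1, 266588)) = Rational(55465, 19042)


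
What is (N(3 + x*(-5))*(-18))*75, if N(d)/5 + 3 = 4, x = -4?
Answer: -6750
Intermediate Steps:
N(d) = 5 (N(d) = -15 + 5*4 = -15 + 20 = 5)
(N(3 + x*(-5))*(-18))*75 = (5*(-18))*75 = -90*75 = -6750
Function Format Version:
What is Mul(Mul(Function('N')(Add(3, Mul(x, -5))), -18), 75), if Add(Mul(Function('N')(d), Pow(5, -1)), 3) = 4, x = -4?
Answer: -6750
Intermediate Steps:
Function('N')(d) = 5 (Function('N')(d) = Add(-15, Mul(5, 4)) = Add(-15, 20) = 5)
Mul(Mul(Function('N')(Add(3, Mul(x, -5))), -18), 75) = Mul(Mul(5, -18), 75) = Mul(-90, 75) = -6750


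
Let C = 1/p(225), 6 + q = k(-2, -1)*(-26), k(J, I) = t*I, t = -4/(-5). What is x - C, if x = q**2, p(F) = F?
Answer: 49283/225 ≈ 219.04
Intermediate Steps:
t = 4/5 (t = -4*(-1/5) = 4/5 ≈ 0.80000)
k(J, I) = 4*I/5
q = 74/5 (q = -6 + ((4/5)*(-1))*(-26) = -6 - 4/5*(-26) = -6 + 104/5 = 74/5 ≈ 14.800)
x = 5476/25 (x = (74/5)**2 = 5476/25 ≈ 219.04)
C = 1/225 ≈ 0.0044444
x - C = 5476/25 - 1*1/225 = 5476/25 - 1/225 = 49283/225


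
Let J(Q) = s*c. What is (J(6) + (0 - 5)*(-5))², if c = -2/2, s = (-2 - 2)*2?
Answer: 1089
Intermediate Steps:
s = -8 (s = -4*2 = -8)
c = -1 (c = -2*½ = -1)
J(Q) = 8 (J(Q) = -8*(-1) = 8)
(J(6) + (0 - 5)*(-5))² = (8 + (0 - 5)*(-5))² = (8 - 5*(-5))² = (8 + 25)² = 33² = 1089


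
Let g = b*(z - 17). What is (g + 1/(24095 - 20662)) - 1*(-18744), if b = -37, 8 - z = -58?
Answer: 58124124/3433 ≈ 16931.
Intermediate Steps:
z = 66 (z = 8 - 1*(-58) = 8 + 58 = 66)
g = -1813 (g = -37*(66 - 17) = -37*49 = -1813)
(g + 1/(24095 - 20662)) - 1*(-18744) = (-1813 + 1/(24095 - 20662)) - 1*(-18744) = (-1813 + 1/3433) + 18744 = -6224028/3433 + 18744 = 58124124/3433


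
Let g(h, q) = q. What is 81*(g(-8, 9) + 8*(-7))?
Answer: -3807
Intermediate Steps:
81*(g(-8, 9) + 8*(-7)) = 81*(9 + 8*(-7)) = 81*(9 - 56) = 81*(-47) = -3807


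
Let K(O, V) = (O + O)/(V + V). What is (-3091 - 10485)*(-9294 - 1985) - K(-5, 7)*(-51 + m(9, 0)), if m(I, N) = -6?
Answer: 1071865643/7 ≈ 1.5312e+8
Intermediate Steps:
K(O, V) = O/V (K(O, V) = (2*O)/((2*V)) = (2*O)*(1/(2*V)) = O/V)
(-3091 - 10485)*(-9294 - 1985) - K(-5, 7)*(-51 + m(9, 0)) = (-3091 - 10485)*(-9294 - 1985) - (-5/7)*(-51 - 6) = -13576*(-11279) - (-5*⅐)*(-57) = 153123704 - (-5)*(-57)/7 = 153123704 - 1*285/7 = 153123704 - 285/7 = 1071865643/7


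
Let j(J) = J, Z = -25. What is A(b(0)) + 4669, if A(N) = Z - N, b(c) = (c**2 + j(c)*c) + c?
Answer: 4644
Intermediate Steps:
b(c) = c + 2*c**2 (b(c) = (c**2 + c*c) + c = (c**2 + c**2) + c = 2*c**2 + c = c + 2*c**2)
A(N) = -25 - N
A(b(0)) + 4669 = (-25 - 0*(1 + 2*0)) + 4669 = (-25 - 0*(1 + 0)) + 4669 = (-25 - 0) + 4669 = (-25 - 1*0) + 4669 = (-25 + 0) + 4669 = -25 + 4669 = 4644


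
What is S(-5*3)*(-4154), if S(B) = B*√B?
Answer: 62310*I*√15 ≈ 2.4133e+5*I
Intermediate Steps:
S(B) = B^(3/2)
S(-5*3)*(-4154) = (-5*3)^(3/2)*(-4154) = (-15)^(3/2)*(-4154) = -15*I*√15*(-4154) = 62310*I*√15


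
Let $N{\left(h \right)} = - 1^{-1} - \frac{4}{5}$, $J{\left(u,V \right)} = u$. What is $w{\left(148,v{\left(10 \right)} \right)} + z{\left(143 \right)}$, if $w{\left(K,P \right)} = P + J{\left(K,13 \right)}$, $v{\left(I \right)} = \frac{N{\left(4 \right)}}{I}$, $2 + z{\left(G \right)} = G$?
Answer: $\frac{14441}{50} \approx 288.82$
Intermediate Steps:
$z{\left(G \right)} = -2 + G$
$N{\left(h \right)} = - \frac{9}{5}$ ($N{\left(h \right)} = \left(-1\right) 1 - \frac{4}{5} = -1 - \frac{4}{5} = - \frac{9}{5}$)
$v{\left(I \right)} = - \frac{9}{5 I}$
$w{\left(K,P \right)} = K + P$ ($w{\left(K,P \right)} = P + K = K + P$)
$w{\left(148,v{\left(10 \right)} \right)} + z{\left(143 \right)} = \left(148 - \frac{9}{5 \cdot 10}\right) + \left(-2 + 143\right) = \left(148 - \frac{9}{50}\right) + 141 = \frac{7391}{50} + 141 = \frac{14441}{50}$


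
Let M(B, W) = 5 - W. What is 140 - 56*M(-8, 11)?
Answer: 476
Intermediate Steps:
140 - 56*M(-8, 11) = 140 - 56*(5 - 1*11) = 140 - 56*(5 - 11) = 140 - 56*(-6) = 140 + 336 = 476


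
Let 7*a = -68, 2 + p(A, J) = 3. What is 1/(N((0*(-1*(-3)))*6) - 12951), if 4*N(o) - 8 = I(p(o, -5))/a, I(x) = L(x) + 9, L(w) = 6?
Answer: -272/3522233 ≈ -7.7224e-5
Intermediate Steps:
p(A, J) = 1 (p(A, J) = -2 + 3 = 1)
a = -68/7 (a = (⅐)*(-68) = -68/7 ≈ -9.7143)
I(x) = 15 (I(x) = 6 + 9 = 15)
N(o) = 439/272 (N(o) = 2 + (15/(-68/7))/4 = 2 + (15*(-7/68))/4 = 2 + (¼)*(-105/68) = 2 - 105/272 = 439/272)
1/(N((0*(-1*(-3)))*6) - 12951) = 1/(439/272 - 12951) = 1/(-3522233/272) = -272/3522233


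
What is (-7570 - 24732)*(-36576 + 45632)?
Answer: -292526912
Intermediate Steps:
(-7570 - 24732)*(-36576 + 45632) = -32302*9056 = -292526912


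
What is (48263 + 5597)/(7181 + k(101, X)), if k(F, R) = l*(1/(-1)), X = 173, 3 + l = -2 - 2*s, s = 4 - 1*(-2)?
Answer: 26930/3599 ≈ 7.4826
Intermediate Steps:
s = 6 (s = 4 + 2 = 6)
l = -17 (l = -3 + (-2 - 2*6) = -3 + (-2 - 12) = -3 - 14 = -17)
k(F, R) = 17 (k(F, R) = -17/(-1) = -17*(-1) = 17)
(48263 + 5597)/(7181 + k(101, X)) = (48263 + 5597)/(7181 + 17) = 53860/7198 = 53860*(1/7198) = 26930/3599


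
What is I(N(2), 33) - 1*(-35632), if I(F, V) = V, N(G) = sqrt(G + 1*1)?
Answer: 35665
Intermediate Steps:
N(G) = sqrt(1 + G) (N(G) = sqrt(G + 1) = sqrt(1 + G))
I(N(2), 33) - 1*(-35632) = 33 - 1*(-35632) = 33 + 35632 = 35665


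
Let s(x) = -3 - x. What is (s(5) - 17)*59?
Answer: -1475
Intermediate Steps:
(s(5) - 17)*59 = ((-3 - 1*5) - 17)*59 = ((-3 - 5) - 17)*59 = (-8 - 17)*59 = -25*59 = -1475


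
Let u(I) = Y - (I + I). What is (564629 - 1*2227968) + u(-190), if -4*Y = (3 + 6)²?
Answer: -6651917/4 ≈ -1.6630e+6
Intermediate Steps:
Y = -81/4 (Y = -(3 + 6)²/4 = -¼*9² = -¼*81 = -81/4 ≈ -20.250)
u(I) = -81/4 - 2*I (u(I) = -81/4 - (I + I) = -81/4 - 2*I)
(564629 - 1*2227968) + u(-190) = (564629 - 1*2227968) + (-81/4 - 2*(-190)) = (564629 - 2227968) + (-81/4 + 380) = -1663339 + 1439/4 = -6651917/4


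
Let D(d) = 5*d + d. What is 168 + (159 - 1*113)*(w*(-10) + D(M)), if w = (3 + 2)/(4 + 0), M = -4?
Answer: -1511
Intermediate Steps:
D(d) = 6*d
w = 5/4 ≈ 1.2500
168 + (159 - 1*113)*(w*(-10) + D(M)) = 168 + (159 - 1*113)*((5/4)*(-10) + 6*(-4)) = 168 + (159 - 113)*(-25/2 - 24) = 168 + 46*(-73/2) = 168 - 1679 = -1511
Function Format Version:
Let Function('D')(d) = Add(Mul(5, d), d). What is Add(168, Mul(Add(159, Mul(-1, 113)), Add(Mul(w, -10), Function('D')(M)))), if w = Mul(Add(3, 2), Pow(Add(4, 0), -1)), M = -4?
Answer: -1511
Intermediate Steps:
Function('D')(d) = Mul(6, d)
w = Rational(5, 4) (w = Mul(5, Pow(4, -1)) = Mul(5, Rational(1, 4)) = Rational(5, 4) ≈ 1.2500)
Add(168, Mul(Add(159, Mul(-1, 113)), Add(Mul(w, -10), Function('D')(M)))) = Add(168, Mul(Add(159, Mul(-1, 113)), Add(Mul(Rational(5, 4), -10), Mul(6, -4)))) = Add(168, Mul(Add(159, -113), Add(Rational(-25, 2), -24))) = Add(168, Mul(46, Rational(-73, 2))) = Add(168, -1679) = -1511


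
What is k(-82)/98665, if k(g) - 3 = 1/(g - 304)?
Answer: 1157/38084690 ≈ 3.0380e-5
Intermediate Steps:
k(g) = 3 + 1/(-304 + g) (k(g) = 3 + 1/(g - 304) = 3 + 1/(-304 + g))
k(-82)/98665 = ((-911 + 3*(-82))/(-304 - 82))/98665 = ((-911 - 246)/(-386))*(1/98665) = -1/386*(-1157)*(1/98665) = (1157/386)*(1/98665) = 1157/38084690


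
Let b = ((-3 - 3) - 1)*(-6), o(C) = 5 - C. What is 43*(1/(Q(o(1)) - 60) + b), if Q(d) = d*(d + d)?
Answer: 50525/28 ≈ 1804.5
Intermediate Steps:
Q(d) = 2*d**2 (Q(d) = d*(2*d) = 2*d**2)
b = 42 (b = (-6 - 1)*(-6) = -7*(-6) = 42)
43*(1/(Q(o(1)) - 60) + b) = 43*(1/(2*(5 - 1*1)**2 - 60) + 42) = 43*(1/(2*(5 - 1)**2 - 60) + 42) = 43*(1/(2*4**2 - 60) + 42) = 43*(1/(2*16 - 60) + 42) = 43*(1/(32 - 60) + 42) = 43*(1/(-28) + 42) = 43*(-1/28 + 42) = 43*(1175/28) = 50525/28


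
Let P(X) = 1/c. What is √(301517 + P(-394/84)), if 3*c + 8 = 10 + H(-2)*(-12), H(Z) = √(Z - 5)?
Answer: √2*√((603037 - 3618204*I*√7)/(1 - 6*I*√7))/2 ≈ 549.11 + 8.5701e-5*I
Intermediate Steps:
H(Z) = √(-5 + Z)
c = ⅔ - 4*I*√7 (c = -8/3 + (10 + √(-5 - 2)*(-12))/3 = -8/3 + (10 + √(-7)*(-12))/3 = -8/3 + (10 + (I*√7)*(-12))/3 = -8/3 + (10 - 12*I*√7)/3 = -8/3 + (10/3 - 4*I*√7) = ⅔ - 4*I*√7 ≈ 0.66667 - 10.583*I)
P(X) = 1/(⅔ - 4*I*√7)
√(301517 + P(-394/84)) = √(301517 + (3/506 + 9*I*√7/253)) = √(152567605/506 + 9*I*√7/253)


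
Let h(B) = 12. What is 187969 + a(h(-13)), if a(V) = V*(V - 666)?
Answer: 180121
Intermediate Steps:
a(V) = V*(-666 + V)
187969 + a(h(-13)) = 187969 + 12*(-666 + 12) = 187969 + 12*(-654) = 187969 - 7848 = 180121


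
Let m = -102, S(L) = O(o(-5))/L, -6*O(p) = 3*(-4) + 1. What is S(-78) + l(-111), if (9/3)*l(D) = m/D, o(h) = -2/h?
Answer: 4897/17316 ≈ 0.28280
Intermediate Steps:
O(p) = 11/6 (O(p) = -(3*(-4) + 1)/6 = -(-12 + 1)/6 = -1/6*(-11) = 11/6)
S(L) = 11/(6*L)
l(D) = -34/D (l(D) = (-102/D)/3 = -34/D)
S(-78) + l(-111) = (11/6)/(-78) - 34/(-111) = (11/6)*(-1/78) - 34*(-1/111) = -11/468 + 34/111 = 4897/17316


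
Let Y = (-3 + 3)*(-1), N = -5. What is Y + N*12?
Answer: -60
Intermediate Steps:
Y = 0 (Y = 0*(-1) = 0)
Y + N*12 = 0 - 5*12 = 0 - 60 = -60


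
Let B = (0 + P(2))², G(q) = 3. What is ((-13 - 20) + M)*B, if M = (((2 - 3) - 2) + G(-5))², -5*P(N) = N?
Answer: -132/25 ≈ -5.2800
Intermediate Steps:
P(N) = -N/5
M = 0 (M = (((2 - 3) - 2) + 3)² = ((-1 - 2) + 3)² = (-3 + 3)² = 0² = 0)
B = 4/25 (B = (0 - ⅕*2)² = (0 - ⅖)² = (-⅖)² = 4/25 ≈ 0.16000)
((-13 - 20) + M)*B = ((-13 - 20) + 0)*(4/25) = (-33 + 0)*(4/25) = -33*4/25 = -132/25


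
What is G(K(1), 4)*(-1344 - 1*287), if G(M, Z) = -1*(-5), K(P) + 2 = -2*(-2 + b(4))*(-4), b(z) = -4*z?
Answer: -8155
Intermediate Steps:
K(P) = -146 (K(P) = -2 - 2*(-2 - 4*4)*(-4) = -2 - 2*(-2 - 16)*(-4) = -2 - (-36)*(-4) = -2 - 2*72 = -2 - 144 = -146)
G(M, Z) = 5
G(K(1), 4)*(-1344 - 1*287) = 5*(-1344 - 1*287) = 5*(-1344 - 287) = 5*(-1631) = -8155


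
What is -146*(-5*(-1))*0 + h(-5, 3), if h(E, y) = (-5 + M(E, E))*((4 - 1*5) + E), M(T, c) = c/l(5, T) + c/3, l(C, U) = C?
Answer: 46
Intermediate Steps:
M(T, c) = 8*c/15 (M(T, c) = c/5 + c/3 = 8*c/15)
h(E, y) = (-1 + E)*(-5 + 8*E/15) (h(E, y) = (-5 + 8*E/15)*((4 - 1*5) + E) = (-5 + 8*E/15)*((4 - 5) + E) = (-5 + 8*E/15)*(-1 + E) = (-1 + E)*(-5 + 8*E/15))
-146*(-5*(-1))*0 + h(-5, 3) = -146*(-5*(-1))*0 + (5 - 83/15*(-5) + (8/15)*(-5)²) = -730*0 + (5 + 83/3 + (8/15)*25) = -146*0 + (5 + 83/3 + 40/3) = 0 + 46 = 46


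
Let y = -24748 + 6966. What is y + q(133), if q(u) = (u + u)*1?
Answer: -17516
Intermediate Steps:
q(u) = 2*u (q(u) = (2*u)*1 = 2*u)
y = -17782
y + q(133) = -17782 + 2*133 = -17782 + 266 = -17516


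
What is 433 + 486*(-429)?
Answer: -208061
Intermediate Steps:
433 + 486*(-429) = 433 - 208494 = -208061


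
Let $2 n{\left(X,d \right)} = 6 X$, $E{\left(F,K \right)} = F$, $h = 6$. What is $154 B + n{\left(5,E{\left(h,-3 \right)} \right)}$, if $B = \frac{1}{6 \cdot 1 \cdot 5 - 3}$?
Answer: $\frac{559}{27} \approx 20.704$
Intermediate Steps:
$n{\left(X,d \right)} = 3 X$ ($n{\left(X,d \right)} = \frac{6 X}{2} = 3 X$)
$B = \frac{1}{27}$ ($B = \frac{1}{6 \cdot 5 - 3} = \frac{1}{30 - 3} = \frac{1}{27} \approx 0.037037$)
$154 B + n{\left(5,E{\left(h,-3 \right)} \right)} = 154 \cdot \frac{1}{27} + 3 \cdot 5 = \frac{154}{27} + 15 = \frac{559}{27}$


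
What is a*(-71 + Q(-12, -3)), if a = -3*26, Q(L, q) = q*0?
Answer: 5538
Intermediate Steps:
Q(L, q) = 0
a = -78
a*(-71 + Q(-12, -3)) = -78*(-71 + 0) = -78*(-71) = 5538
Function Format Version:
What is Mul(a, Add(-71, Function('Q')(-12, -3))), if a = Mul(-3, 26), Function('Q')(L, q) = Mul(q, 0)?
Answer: 5538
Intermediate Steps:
Function('Q')(L, q) = 0
a = -78
Mul(a, Add(-71, Function('Q')(-12, -3))) = Mul(-78, Add(-71, 0)) = Mul(-78, -71) = 5538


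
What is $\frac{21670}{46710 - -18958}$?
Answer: $\frac{10835}{32834} \approx 0.32999$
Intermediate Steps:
$\frac{21670}{46710 - -18958} = \frac{21670}{46710 + 18958} = \frac{21670}{65668} = 21670 \cdot \frac{1}{65668} = \frac{10835}{32834}$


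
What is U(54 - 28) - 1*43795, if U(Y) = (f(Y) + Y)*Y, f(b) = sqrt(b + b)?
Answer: -43119 + 52*sqrt(13) ≈ -42932.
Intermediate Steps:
f(b) = sqrt(2)*sqrt(b) (f(b) = sqrt(2*b) = sqrt(2)*sqrt(b))
U(Y) = Y*(Y + sqrt(2)*sqrt(Y)) (U(Y) = (sqrt(2)*sqrt(Y) + Y)*Y = (Y + sqrt(2)*sqrt(Y))*Y = Y*(Y + sqrt(2)*sqrt(Y)))
U(54 - 28) - 1*43795 = (54 - 28)*((54 - 28) + sqrt(2)*sqrt(54 - 28)) - 1*43795 = 26*(26 + sqrt(2)*sqrt(26)) - 43795 = 26*(26 + 2*sqrt(13)) - 43795 = (676 + 52*sqrt(13)) - 43795 = -43119 + 52*sqrt(13)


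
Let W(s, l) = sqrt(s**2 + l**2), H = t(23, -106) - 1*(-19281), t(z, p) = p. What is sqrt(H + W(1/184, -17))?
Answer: sqrt(162297200 + 46*sqrt(9784385))/92 ≈ 138.54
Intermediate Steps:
H = 19175 (H = -106 - 1*(-19281) = -106 + 19281 = 19175)
W(s, l) = sqrt(l**2 + s**2)
sqrt(H + W(1/184, -17)) = sqrt(19175 + sqrt((-17)**2 + (1/184)**2)) = sqrt(19175 + sqrt(289 + (1/184)**2)) = sqrt(19175 + sqrt(289 + 1/33856)) = sqrt(19175 + sqrt(9784385/33856)) = sqrt(19175 + sqrt(9784385)/184)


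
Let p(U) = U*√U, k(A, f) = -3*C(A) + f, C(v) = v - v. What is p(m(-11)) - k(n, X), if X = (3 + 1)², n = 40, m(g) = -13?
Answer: -16 - 13*I*√13 ≈ -16.0 - 46.872*I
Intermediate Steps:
C(v) = 0
X = 16 (X = 4² = 16)
k(A, f) = f (k(A, f) = -3*0 + f = 0 + f = f)
p(U) = U^(3/2)
p(m(-11)) - k(n, X) = (-13)^(3/2) - 1*16 = -13*I*√13 - 16 = -16 - 13*I*√13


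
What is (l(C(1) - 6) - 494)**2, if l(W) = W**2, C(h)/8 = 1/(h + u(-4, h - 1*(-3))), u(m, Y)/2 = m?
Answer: 471150436/2401 ≈ 1.9623e+5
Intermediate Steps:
u(m, Y) = 2*m
C(h) = 8/(-8 + h) (C(h) = 8/(h + 2*(-4)) = 8/(h - 8) = 8/(-8 + h))
(l(C(1) - 6) - 494)**2 = ((8/(-8 + 1) - 6)**2 - 494)**2 = ((8/(-7) - 6)**2 - 494)**2 = ((8*(-1/7) - 6)**2 - 494)**2 = ((-8/7 - 6)**2 - 494)**2 = ((-50/7)**2 - 494)**2 = (2500/49 - 494)**2 = (-21706/49)**2 = 471150436/2401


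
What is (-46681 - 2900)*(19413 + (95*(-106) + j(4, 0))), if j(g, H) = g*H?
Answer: -463235283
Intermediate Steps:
j(g, H) = H*g
(-46681 - 2900)*(19413 + (95*(-106) + j(4, 0))) = (-46681 - 2900)*(19413 + (95*(-106) + 0*4)) = -49581*(19413 + (-10070 + 0)) = -49581*(19413 - 10070) = -49581*9343 = -463235283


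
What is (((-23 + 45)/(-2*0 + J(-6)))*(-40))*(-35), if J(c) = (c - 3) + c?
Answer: -6160/3 ≈ -2053.3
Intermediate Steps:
J(c) = -3 + 2*c (J(c) = (-3 + c) + c = -3 + 2*c)
(((-23 + 45)/(-2*0 + J(-6)))*(-40))*(-35) = (((-23 + 45)/(-2*0 + (-3 + 2*(-6))))*(-40))*(-35) = ((22/(0 + (-3 - 12)))*(-40))*(-35) = ((22/(0 - 15))*(-40))*(-35) = ((22/(-15))*(-40))*(-35) = ((22*(-1/15))*(-40))*(-35) = -22/15*(-40)*(-35) = (176/3)*(-35) = -6160/3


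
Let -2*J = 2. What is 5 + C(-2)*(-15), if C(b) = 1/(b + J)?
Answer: 10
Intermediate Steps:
J = -1 (J = -1/2*2 = -1)
C(b) = 1/(-1 + b) (C(b) = 1/(b - 1) = 1/(-1 + b))
5 + C(-2)*(-15) = 5 - 15/(-1 - 2) = 5 - 15/(-3) = 5 - 1/3*(-15) = 5 + 5 = 10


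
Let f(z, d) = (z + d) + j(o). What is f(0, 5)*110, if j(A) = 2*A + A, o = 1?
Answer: 880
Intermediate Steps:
j(A) = 3*A
f(z, d) = 3 + d + z (f(z, d) = (z + d) + 3*1 = (d + z) + 3 = 3 + d + z)
f(0, 5)*110 = (3 + 5 + 0)*110 = 8*110 = 880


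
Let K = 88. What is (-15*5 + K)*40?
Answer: 520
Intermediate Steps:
(-15*5 + K)*40 = (-15*5 + 88)*40 = (-75 + 88)*40 = 13*40 = 520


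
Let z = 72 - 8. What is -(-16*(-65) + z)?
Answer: -1104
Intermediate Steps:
z = 64
-(-16*(-65) + z) = -(-16*(-65) + 64) = -(1040 + 64) = -1*1104 = -1104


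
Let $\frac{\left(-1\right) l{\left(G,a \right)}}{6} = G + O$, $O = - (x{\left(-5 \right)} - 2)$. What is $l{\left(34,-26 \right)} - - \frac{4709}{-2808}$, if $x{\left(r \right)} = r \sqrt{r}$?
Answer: $- \frac{611237}{2808} - 30 i \sqrt{5} \approx -217.68 - 67.082 i$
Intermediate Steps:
$x{\left(r \right)} = r^{\frac{3}{2}}$
$O = 2 + 5 i \sqrt{5}$ ($O = - (\left(-5\right)^{\frac{3}{2}} - 2) = - (- 5 i \sqrt{5} - 2) = - (-2 - 5 i \sqrt{5}) = 2 + 5 i \sqrt{5} \approx 2.0 + 11.18 i$)
$l{\left(G,a \right)} = -12 - 6 G - 30 i \sqrt{5}$ ($l{\left(G,a \right)} = - 6 \left(G + \left(2 + 5 i \sqrt{5}\right)\right) = - 6 \left(2 + G + 5 i \sqrt{5}\right) = -12 - 6 G - 30 i \sqrt{5}$)
$l{\left(34,-26 \right)} - - \frac{4709}{-2808} = \left(-12 - 204 - 30 i \sqrt{5}\right) - - \frac{4709}{-2808} = \left(-12 - 204 - 30 i \sqrt{5}\right) - \left(-4709\right) \left(- \frac{1}{2808}\right) = \left(-216 - 30 i \sqrt{5}\right) - \frac{4709}{2808} = - \frac{611237}{2808} - 30 i \sqrt{5}$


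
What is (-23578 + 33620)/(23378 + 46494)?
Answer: 5021/34936 ≈ 0.14372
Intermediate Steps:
(-23578 + 33620)/(23378 + 46494) = 10042/69872 = 10042*(1/69872) = 5021/34936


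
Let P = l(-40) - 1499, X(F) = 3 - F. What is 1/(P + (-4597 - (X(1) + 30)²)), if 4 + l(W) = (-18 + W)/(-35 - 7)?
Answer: -21/149575 ≈ -0.00014040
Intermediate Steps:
l(W) = -25/7 - W/42 (l(W) = -4 + (-18 + W)/(-35 - 7) = -4 + (-18 + W)/(-42) = -4 + (-18 + W)*(-1/42) = -4 + (3/7 - W/42) = -25/7 - W/42)
P = -31534/21 (P = (-25/7 - 1/42*(-40)) - 1499 = (-25/7 + 20/21) - 1499 = -55/21 - 1499 = -31534/21 ≈ -1501.6)
1/(P + (-4597 - (X(1) + 30)²)) = 1/(-31534/21 + (-4597 - ((3 - 1*1) + 30)²)) = 1/(-31534/21 + (-4597 - ((3 - 1) + 30)²)) = 1/(-31534/21 + (-4597 - (2 + 30)²)) = 1/(-31534/21 + (-4597 - 1*32²)) = 1/(-31534/21 + (-4597 - 1*1024)) = 1/(-31534/21 + (-4597 - 1024)) = 1/(-31534/21 - 5621) = 1/(-149575/21) = -21/149575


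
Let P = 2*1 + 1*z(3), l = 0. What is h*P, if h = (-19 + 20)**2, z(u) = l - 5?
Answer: -3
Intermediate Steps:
z(u) = -5 (z(u) = 0 - 5 = -5)
P = -3 (P = 2*1 + 1*(-5) = 2 - 5 = -3)
h = 1 (h = 1**2 = 1)
h*P = 1*(-3) = -3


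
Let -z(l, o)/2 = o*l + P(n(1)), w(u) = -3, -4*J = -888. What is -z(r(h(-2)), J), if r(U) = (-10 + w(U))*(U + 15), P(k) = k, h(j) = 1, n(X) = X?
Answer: -92350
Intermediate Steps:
J = 222 (J = -¼*(-888) = 222)
r(U) = -195 - 13*U (r(U) = (-10 - 3)*(U + 15) = -13*(15 + U) = -195 - 13*U)
z(l, o) = -2 - 2*l*o (z(l, o) = -2*(o*l + 1) = -2*(l*o + 1) = -2*(1 + l*o) = -2 - 2*l*o)
-z(r(h(-2)), J) = -(-2 - 2*(-195 - 13*1)*222) = -(-2 - 2*(-195 - 13)*222) = -(-2 - 2*(-208)*222) = -(-2 + 92352) = -1*92350 = -92350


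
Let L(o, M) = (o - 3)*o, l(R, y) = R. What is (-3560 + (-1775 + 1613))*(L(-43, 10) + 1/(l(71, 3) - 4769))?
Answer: -17293608623/2349 ≈ -7.3621e+6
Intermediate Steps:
L(o, M) = o*(-3 + o) (L(o, M) = (-3 + o)*o = o*(-3 + o))
(-3560 + (-1775 + 1613))*(L(-43, 10) + 1/(l(71, 3) - 4769)) = (-3560 + (-1775 + 1613))*(-43*(-3 - 43) + 1/(71 - 4769)) = (-3560 - 162)*(-43*(-46) + 1/(-4698)) = -3722*(1978 - 1/4698) = -3722*9292643/4698 = -17293608623/2349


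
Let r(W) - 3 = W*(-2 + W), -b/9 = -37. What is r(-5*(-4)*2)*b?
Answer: 507159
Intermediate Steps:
b = 333 (b = -9*(-37) = 333)
r(W) = 3 + W*(-2 + W)
r(-5*(-4)*2)*b = (3 + (-5*(-4)*2)² - 2*(-5*(-4))*2)*333 = (3 + (20*2)² - 40*2)*333 = (3 + 40² - 2*40)*333 = (3 + 1600 - 80)*333 = 1523*333 = 507159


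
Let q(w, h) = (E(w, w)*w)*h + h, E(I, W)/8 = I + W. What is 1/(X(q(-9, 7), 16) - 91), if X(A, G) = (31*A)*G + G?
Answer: 1/4503109 ≈ 2.2207e-7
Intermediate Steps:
E(I, W) = 8*I + 8*W (E(I, W) = 8*(I + W) = 8*I + 8*W)
q(w, h) = h + 16*h*w² (q(w, h) = ((8*w + 8*w)*w)*h + h = ((16*w)*w)*h + h = (16*w²)*h + h = 16*h*w² + h = h + 16*h*w²)
X(A, G) = G + 31*A*G (X(A, G) = 31*A*G + G = G + 31*A*G)
1/(X(q(-9, 7), 16) - 91) = 1/(16*(1 + 31*(7*(1 + 16*(-9)²))) - 91) = 1/(16*(1 + 31*(7*(1 + 16*81))) - 91) = 1/(16*(1 + 31*(7*(1 + 1296))) - 91) = 1/(16*(1 + 31*(7*1297)) - 91) = 1/(16*(1 + 31*9079) - 91) = 1/(16*(1 + 281449) - 91) = 1/(16*281450 - 91) = 1/(4503200 - 91) = 1/4503109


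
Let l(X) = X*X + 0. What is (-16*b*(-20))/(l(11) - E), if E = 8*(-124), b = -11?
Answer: -3520/1113 ≈ -3.1626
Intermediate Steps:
l(X) = X² (l(X) = X² + 0 = X²)
E = -992
(-16*b*(-20))/(l(11) - E) = (-16*(-11)*(-20))/(11² - 1*(-992)) = (176*(-20))/(121 + 992) = -3520/1113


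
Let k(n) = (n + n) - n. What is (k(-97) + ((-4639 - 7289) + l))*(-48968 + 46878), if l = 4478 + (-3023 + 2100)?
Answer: 17702300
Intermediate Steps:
k(n) = n (k(n) = 2*n - n = n)
l = 3555 (l = 4478 - 923 = 3555)
(k(-97) + ((-4639 - 7289) + l))*(-48968 + 46878) = (-97 + ((-4639 - 7289) + 3555))*(-48968 + 46878) = (-97 + (-11928 + 3555))*(-2090) = (-97 - 8373)*(-2090) = -8470*(-2090) = 17702300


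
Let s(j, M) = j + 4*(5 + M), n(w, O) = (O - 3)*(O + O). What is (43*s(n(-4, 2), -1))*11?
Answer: 5676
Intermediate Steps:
n(w, O) = 2*O*(-3 + O) (n(w, O) = (-3 + O)*(2*O) = 2*O*(-3 + O))
s(j, M) = 20 + j + 4*M (s(j, M) = j + (20 + 4*M) = 20 + j + 4*M)
(43*s(n(-4, 2), -1))*11 = (43*(20 + 2*2*(-3 + 2) + 4*(-1)))*11 = (43*(20 + 2*2*(-1) - 4))*11 = (43*(20 - 4 - 4))*11 = (43*12)*11 = 516*11 = 5676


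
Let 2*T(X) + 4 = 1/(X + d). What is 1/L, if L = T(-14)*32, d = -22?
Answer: -9/580 ≈ -0.015517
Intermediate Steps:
T(X) = -2 + 1/(2*(-22 + X)) (T(X) = -2 + 1/(2*(X - 22)) = -2 + 1/(2*(-22 + X)))
L = -580/9 (L = ((89 - 4*(-14))/(2*(-22 - 14)))*32 = ((1/2)*(89 + 56)/(-36))*32 = ((1/2)*(-1/36)*145)*32 = -145/72*32 = -580/9 ≈ -64.444)
1/L = 1/(-580/9) = -9/580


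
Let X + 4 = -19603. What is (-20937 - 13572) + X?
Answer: -54116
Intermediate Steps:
X = -19607 (X = -4 - 19603 = -19607)
(-20937 - 13572) + X = (-20937 - 13572) - 19607 = -34509 - 19607 = -54116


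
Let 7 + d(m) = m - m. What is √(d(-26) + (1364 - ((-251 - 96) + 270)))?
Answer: √1434 ≈ 37.868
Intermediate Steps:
d(m) = -7 (d(m) = -7 + (m - m) = -7 + 0 = -7)
√(d(-26) + (1364 - ((-251 - 96) + 270))) = √(-7 + (1364 - ((-251 - 96) + 270))) = √(-7 + (1364 - (-347 + 270))) = √(-7 + (1364 - 1*(-77))) = √(-7 + (1364 + 77)) = √(-7 + 1441) = √1434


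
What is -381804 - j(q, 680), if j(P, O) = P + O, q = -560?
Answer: -381924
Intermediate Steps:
j(P, O) = O + P
-381804 - j(q, 680) = -381804 - (680 - 560) = -381804 - 1*120 = -381804 - 120 = -381924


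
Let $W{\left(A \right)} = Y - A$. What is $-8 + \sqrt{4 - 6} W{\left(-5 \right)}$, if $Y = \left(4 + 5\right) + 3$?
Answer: $-8 + 17 i \sqrt{2} \approx -8.0 + 24.042 i$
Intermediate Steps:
$Y = 12$ ($Y = 9 + 3 = 12$)
$W{\left(A \right)} = 12 - A$
$-8 + \sqrt{4 - 6} W{\left(-5 \right)} = -8 + \sqrt{4 - 6} \left(12 - -5\right) = -8 + \sqrt{-2} \left(12 + 5\right) = -8 + i \sqrt{2} \cdot 17 = -8 + 17 i \sqrt{2}$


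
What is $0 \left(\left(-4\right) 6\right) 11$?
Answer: $0$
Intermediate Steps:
$0 \left(\left(-4\right) 6\right) 11 = 0 \left(-24\right) 11 = 0 \cdot 11 = 0$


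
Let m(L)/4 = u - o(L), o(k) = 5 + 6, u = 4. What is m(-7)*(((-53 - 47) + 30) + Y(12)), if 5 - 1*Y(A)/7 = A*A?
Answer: 29204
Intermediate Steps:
o(k) = 11
Y(A) = 35 - 7*A² (Y(A) = 35 - 7*A*A = 35 - 7*A²)
m(L) = -28 (m(L) = 4*(4 - 1*11) = 4*(4 - 11) = 4*(-7) = -28)
m(-7)*(((-53 - 47) + 30) + Y(12)) = -28*(((-53 - 47) + 30) + (35 - 7*12²)) = -28*((-100 + 30) + (35 - 7*144)) = -28*(-70 + (35 - 1008)) = -28*(-70 - 973) = -28*(-1043) = 29204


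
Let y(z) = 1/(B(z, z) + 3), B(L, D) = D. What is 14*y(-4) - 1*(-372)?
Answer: 358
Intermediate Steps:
y(z) = 1/(3 + z) (y(z) = 1/(z + 3) = 1/(3 + z))
14*y(-4) - 1*(-372) = 14/(3 - 4) - 1*(-372) = 14/(-1) + 372 = 14*(-1) + 372 = -14 + 372 = 358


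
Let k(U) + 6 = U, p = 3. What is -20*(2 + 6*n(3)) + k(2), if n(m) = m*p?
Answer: -1124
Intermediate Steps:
n(m) = 3*m (n(m) = m*3 = 3*m)
k(U) = -6 + U
-20*(2 + 6*n(3)) + k(2) = -20*(2 + 6*(3*3)) + (-6 + 2) = -20*(2 + 6*9) - 4 = -20*(2 + 54) - 4 = -20*56 - 4 = -1120 - 4 = -1124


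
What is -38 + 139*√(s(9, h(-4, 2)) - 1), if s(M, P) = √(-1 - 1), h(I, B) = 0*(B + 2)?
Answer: -38 + 139*√(-1 + I*√2) ≈ 46.095 + 162.46*I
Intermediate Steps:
h(I, B) = 0 (h(I, B) = 0*(2 + B) = 0)
s(M, P) = I*√2 (s(M, P) = √(-2) = I*√2)
-38 + 139*√(s(9, h(-4, 2)) - 1) = -38 + 139*√(I*√2 - 1) = -38 + 139*√(-1 + I*√2)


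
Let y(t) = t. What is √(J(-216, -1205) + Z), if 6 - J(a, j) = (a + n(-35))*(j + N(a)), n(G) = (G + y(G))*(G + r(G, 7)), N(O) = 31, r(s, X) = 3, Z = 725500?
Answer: √3101682 ≈ 1761.2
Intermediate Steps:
n(G) = 2*G*(3 + G) (n(G) = (G + G)*(G + 3) = (2*G)*(3 + G) = 2*G*(3 + G))
J(a, j) = 6 - (31 + j)*(2240 + a) (J(a, j) = 6 - (a + 2*(-35)*(3 - 35))*(j + 31) = 6 - (a + 2*(-35)*(-32))*(31 + j) = 6 - (a + 2240)*(31 + j) = 6 - (2240 + a)*(31 + j) = 6 - (31 + j)*(2240 + a))
√(J(-216, -1205) + Z) = √((-69434 - 2240*(-1205) - 31*(-216) - 1*(-216)*(-1205)) + 725500) = √((-69434 + 2699200 + 6696 - 260280) + 725500) = √(2376182 + 725500) = √3101682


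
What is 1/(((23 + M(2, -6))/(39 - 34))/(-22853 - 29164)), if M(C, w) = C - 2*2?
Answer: -12385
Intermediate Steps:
M(C, w) = -4 + C (M(C, w) = C - 4 = -4 + C)
1/(((23 + M(2, -6))/(39 - 34))/(-22853 - 29164)) = 1/(((23 + (-4 + 2))/(39 - 34))/(-22853 - 29164)) = 1/(((23 - 2)/5)/(-52017)) = 1/(-1/(2477*5)) = 1/(-1/52017*21/5) = 1/(-1/12385) = -12385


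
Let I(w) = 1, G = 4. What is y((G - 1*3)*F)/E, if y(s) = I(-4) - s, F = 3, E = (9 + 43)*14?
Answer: -1/364 ≈ -0.0027473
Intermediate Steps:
E = 728 (E = 52*14 = 728)
y(s) = 1 - s
y((G - 1*3)*F)/E = (1 - (4 - 1*3)*3)/728 = (1 - (4 - 3)*3)*(1/728) = (1 - 3)*(1/728) = -2*1/728 = -1/364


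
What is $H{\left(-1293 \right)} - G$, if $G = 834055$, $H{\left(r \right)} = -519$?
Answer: $-834574$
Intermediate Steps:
$H{\left(-1293 \right)} - G = -519 - 834055 = -834574$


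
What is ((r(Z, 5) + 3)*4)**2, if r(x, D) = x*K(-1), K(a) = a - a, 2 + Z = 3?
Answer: 144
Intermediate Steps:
Z = 1 (Z = -2 + 3 = 1)
K(a) = 0
r(x, D) = 0 (r(x, D) = x*0 = 0)
((r(Z, 5) + 3)*4)**2 = ((0 + 3)*4)**2 = (3*4)**2 = 12**2 = 144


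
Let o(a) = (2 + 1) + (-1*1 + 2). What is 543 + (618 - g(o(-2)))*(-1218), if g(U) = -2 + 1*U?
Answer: -749745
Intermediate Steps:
o(a) = 4 (o(a) = 3 + (-1 + 2) = 3 + 1 = 4)
g(U) = -2 + U
543 + (618 - g(o(-2)))*(-1218) = 543 + (618 - (-2 + 4))*(-1218) = 543 + (618 - 1*2)*(-1218) = 543 + (618 - 2)*(-1218) = 543 + 616*(-1218) = 543 - 750288 = -749745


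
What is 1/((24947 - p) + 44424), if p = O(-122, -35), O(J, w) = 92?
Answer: 1/69279 ≈ 1.4434e-5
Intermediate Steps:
p = 92
1/((24947 - p) + 44424) = 1/((24947 - 1*92) + 44424) = 1/((24947 - 92) + 44424) = 1/(24855 + 44424) = 1/69279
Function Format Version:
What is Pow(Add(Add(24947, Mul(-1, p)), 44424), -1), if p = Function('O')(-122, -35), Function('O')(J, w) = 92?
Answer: Rational(1, 69279) ≈ 1.4434e-5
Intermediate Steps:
p = 92
Pow(Add(Add(24947, Mul(-1, p)), 44424), -1) = Pow(Add(Add(24947, Mul(-1, 92)), 44424), -1) = Pow(Add(Add(24947, -92), 44424), -1) = Pow(Add(24855, 44424), -1) = Pow(69279, -1) = Rational(1, 69279)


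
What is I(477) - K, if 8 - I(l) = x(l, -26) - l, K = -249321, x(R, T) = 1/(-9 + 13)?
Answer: 999223/4 ≈ 2.4981e+5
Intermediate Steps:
x(R, T) = ¼ (x(R, T) = 1/4 = ¼)
I(l) = 31/4 + l (I(l) = 8 - (¼ - l) = 8 + (-¼ + l) = 31/4 + l)
I(477) - K = (31/4 + 477) - 1*(-249321) = 1939/4 + 249321 = 999223/4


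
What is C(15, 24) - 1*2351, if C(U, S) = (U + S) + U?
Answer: -2297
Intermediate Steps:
C(U, S) = S + 2*U (C(U, S) = (S + U) + U = S + 2*U)
C(15, 24) - 1*2351 = (24 + 2*15) - 1*2351 = (24 + 30) - 2351 = 54 - 2351 = -2297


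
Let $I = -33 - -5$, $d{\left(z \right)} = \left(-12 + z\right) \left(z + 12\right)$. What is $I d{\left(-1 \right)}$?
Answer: $4004$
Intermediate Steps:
$d{\left(z \right)} = \left(-12 + z\right) \left(12 + z\right)$
$I = -28$ ($I = -33 + 5 = -28$)
$I d{\left(-1 \right)} = - 28 \left(-144 + \left(-1\right)^{2}\right) = - 28 \left(-144 + 1\right) = \left(-28\right) \left(-143\right) = 4004$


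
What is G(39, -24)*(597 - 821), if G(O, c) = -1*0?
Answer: 0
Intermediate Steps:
G(O, c) = 0
G(39, -24)*(597 - 821) = 0*(597 - 821) = 0*(-224) = 0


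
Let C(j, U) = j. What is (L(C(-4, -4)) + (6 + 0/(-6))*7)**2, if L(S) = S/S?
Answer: 1849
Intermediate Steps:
L(S) = 1
(L(C(-4, -4)) + (6 + 0/(-6))*7)**2 = (1 + (6 + 0/(-6))*7)**2 = (1 + (6 + 0*(-1/6))*7)**2 = (1 + (6 + 0)*7)**2 = (1 + 6*7)**2 = (1 + 42)**2 = 43**2 = 1849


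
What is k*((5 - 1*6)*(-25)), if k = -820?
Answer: -20500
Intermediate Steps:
k*((5 - 1*6)*(-25)) = -820*(5 - 1*6)*(-25) = -820*(5 - 6)*(-25) = -(-820)*(-25) = -820*25 = -20500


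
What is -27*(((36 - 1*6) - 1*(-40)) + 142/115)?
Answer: -221184/115 ≈ -1923.3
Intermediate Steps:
-27*(((36 - 1*6) - 1*(-40)) + 142/115) = -27*(((36 - 6) + 40) + 142*(1/115)) = -27*((30 + 40) + 142/115) = -27*(70 + 142/115) = -27*8192/115 = -221184/115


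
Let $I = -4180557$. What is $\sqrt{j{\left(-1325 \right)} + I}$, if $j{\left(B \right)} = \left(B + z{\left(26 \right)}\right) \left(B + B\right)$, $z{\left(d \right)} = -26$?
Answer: $i \sqrt{600407} \approx 774.86 i$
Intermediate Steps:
$j{\left(B \right)} = 2 B \left(-26 + B\right)$ ($j{\left(B \right)} = \left(B - 26\right) \left(B + B\right) = \left(-26 + B\right) 2 B = 2 B \left(-26 + B\right)$)
$\sqrt{j{\left(-1325 \right)} + I} = \sqrt{2 \left(-1325\right) \left(-26 - 1325\right) - 4180557} = \sqrt{2 \left(-1325\right) \left(-1351\right) - 4180557} = \sqrt{3580150 - 4180557} = \sqrt{-600407} = i \sqrt{600407}$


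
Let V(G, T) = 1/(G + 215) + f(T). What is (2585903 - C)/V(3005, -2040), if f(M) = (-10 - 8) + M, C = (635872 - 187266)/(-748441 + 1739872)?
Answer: -1179322216350020/938567757447 ≈ -1256.5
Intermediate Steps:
C = 448606/991431 ≈ 0.45248
f(M) = -18 + M
V(G, T) = -18 + T + 1/(215 + G) (V(G, T) = 1/(G + 215) + (-18 + T) = 1/(215 + G) + (-18 + T) = -18 + T + 1/(215 + G))
(2585903 - C)/V(3005, -2040) = (2585903 - 1*448606/991431)/(((-3869 + 215*(-2040) + 3005*(-18 - 2040))/(215 + 3005))) = (2585903 - 448606/991431)/(((-3869 - 438600 + 3005*(-2058))/3220)) = 2563743948587/(991431*(((-3869 - 438600 - 6184290)/3220))) = 2563743948587/(991431*(((1/3220)*(-6626759)))) = 2563743948587/(991431*(-6626759/3220)) = (2563743948587/991431)*(-3220/6626759) = -1179322216350020/938567757447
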